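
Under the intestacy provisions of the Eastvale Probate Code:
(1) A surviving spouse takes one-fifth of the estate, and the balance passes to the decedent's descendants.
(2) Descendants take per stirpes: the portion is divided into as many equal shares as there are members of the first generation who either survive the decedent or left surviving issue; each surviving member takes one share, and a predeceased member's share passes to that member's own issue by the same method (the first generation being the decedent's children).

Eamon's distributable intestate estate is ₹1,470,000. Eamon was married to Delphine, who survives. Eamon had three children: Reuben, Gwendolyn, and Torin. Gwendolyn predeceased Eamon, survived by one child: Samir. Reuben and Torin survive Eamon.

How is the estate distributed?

Delphine takes one-fifth of ₹1,470,000 = ₹294,000. The remaining ₹1,176,000 passes to the descendants.
The descendants' portion (₹1,176,000) is divided into 3 shares of ₹392,000: Reuben and Torin each take ₹392,000; Gwendolyn's ₹392,000 share passes to Gwendolyn's issue.
Gwendolyn's share (₹392,000) passes entirely to Samir.

Delphine: ₹294,000; Reuben: ₹392,000; Samir: ₹392,000; Torin: ₹392,000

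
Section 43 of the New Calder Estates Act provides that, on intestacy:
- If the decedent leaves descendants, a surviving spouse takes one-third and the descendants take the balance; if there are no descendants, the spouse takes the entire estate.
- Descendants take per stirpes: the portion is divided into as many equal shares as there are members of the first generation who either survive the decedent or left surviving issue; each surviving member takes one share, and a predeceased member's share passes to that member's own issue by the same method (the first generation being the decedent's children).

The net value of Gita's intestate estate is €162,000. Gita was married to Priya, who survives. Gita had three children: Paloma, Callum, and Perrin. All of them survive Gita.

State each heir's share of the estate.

Priya: €54,000; Paloma: €36,000; Callum: €36,000; Perrin: €36,000

Priya takes one-third of €162,000 = €54,000. The remaining €108,000 passes to the descendants.
The descendants' portion (€108,000) is divided into 3 shares of €36,000: Paloma, Callum, and Perrin each take €36,000.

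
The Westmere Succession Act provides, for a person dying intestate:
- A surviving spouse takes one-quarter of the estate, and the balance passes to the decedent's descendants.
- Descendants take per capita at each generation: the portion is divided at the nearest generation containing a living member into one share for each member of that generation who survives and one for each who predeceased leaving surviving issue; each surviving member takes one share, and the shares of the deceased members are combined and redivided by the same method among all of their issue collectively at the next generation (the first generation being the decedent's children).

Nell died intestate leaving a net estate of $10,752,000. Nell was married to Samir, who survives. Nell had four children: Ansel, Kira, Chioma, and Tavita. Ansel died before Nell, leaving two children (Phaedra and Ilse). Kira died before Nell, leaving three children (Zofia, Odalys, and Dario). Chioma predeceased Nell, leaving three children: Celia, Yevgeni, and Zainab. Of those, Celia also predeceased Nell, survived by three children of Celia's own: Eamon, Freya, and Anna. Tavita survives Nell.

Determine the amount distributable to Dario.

Dario receives $756,000.

Samir takes one-quarter of $10,752,000 = $2,688,000. The remaining $8,064,000 passes to the descendants.
The descendants' portion ($8,064,000) is divided at the children's generation into 4 shares of $2,016,000. Tavita takes $2,016,000. The 3 shares of the deceased (Ansel, Kira, and Chioma) are combined into a pool of $6,048,000.
That pool ($6,048,000) is divided at the grandchildren's generation into 8 shares of $756,000. Phaedra, Ilse, Zofia, Odalys, Dario, Yevgeni, and Zainab each take $756,000. The remaining share for the deceased Celia ($756,000) is carried to the next generation.
That pool ($756,000) is divided at the great-grandchildren's generation equally among Eamon, Freya, and Anna: $252,000 each.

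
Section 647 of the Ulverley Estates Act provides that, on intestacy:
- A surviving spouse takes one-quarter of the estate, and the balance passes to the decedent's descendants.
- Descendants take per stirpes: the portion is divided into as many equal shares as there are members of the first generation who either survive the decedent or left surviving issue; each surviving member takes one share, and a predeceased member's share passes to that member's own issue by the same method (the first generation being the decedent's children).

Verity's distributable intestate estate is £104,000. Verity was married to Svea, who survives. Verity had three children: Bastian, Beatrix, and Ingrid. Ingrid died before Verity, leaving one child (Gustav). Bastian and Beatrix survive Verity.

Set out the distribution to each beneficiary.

Svea takes one-quarter of £104,000 = £26,000. The remaining £78,000 passes to the descendants.
The descendants' portion (£78,000) is divided into 3 shares of £26,000: Bastian and Beatrix each take £26,000; Ingrid's £26,000 share passes to Ingrid's issue.
Ingrid's share (£26,000) passes entirely to Gustav.

Svea: £26,000; Bastian: £26,000; Beatrix: £26,000; Gustav: £26,000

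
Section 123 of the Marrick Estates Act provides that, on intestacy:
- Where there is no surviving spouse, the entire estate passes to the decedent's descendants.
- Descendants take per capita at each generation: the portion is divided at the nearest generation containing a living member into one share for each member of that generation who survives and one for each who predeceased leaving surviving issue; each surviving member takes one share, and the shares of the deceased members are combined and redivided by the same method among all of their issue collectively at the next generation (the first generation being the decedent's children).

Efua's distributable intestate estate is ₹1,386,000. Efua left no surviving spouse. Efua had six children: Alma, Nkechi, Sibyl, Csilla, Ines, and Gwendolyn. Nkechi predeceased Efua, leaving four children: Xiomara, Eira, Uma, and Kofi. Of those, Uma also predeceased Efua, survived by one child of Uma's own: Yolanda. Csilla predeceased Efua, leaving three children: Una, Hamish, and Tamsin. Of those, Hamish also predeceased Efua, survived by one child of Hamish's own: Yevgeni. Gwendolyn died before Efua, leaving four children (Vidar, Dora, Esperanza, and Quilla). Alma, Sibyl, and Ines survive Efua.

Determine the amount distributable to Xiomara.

The entire ₹1,386,000 passes to the descendants.
That amount (₹1,386,000) is divided at the children's generation into 6 shares of ₹231,000. Alma, Sibyl, and Ines each take ₹231,000. The 3 shares of the deceased (Nkechi, Csilla, and Gwendolyn) are combined into a pool of ₹693,000.
That pool (₹693,000) is divided at the grandchildren's generation into 11 shares of ₹63,000. Xiomara, Eira, Kofi, Una, Tamsin, Vidar, Dora, Esperanza, and Quilla each take ₹63,000. The 2 shares of the deceased (Uma and Hamish) are combined into a pool of ₹126,000.
That pool (₹126,000) is divided at the great-grandchildren's generation equally among Yolanda and Yevgeni: ₹63,000 each.

Xiomara receives ₹63,000.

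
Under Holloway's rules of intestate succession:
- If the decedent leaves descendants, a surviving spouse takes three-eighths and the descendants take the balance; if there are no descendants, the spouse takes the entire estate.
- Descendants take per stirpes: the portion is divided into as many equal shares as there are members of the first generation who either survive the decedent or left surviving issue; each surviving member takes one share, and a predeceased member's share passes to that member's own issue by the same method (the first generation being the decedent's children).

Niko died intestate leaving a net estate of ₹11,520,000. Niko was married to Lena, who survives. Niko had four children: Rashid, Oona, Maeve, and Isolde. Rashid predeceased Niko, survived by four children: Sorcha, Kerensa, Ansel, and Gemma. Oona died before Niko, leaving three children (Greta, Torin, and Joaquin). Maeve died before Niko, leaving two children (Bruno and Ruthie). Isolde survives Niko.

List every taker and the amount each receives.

Lena: ₹4,320,000; Sorcha: ₹450,000; Kerensa: ₹450,000; Ansel: ₹450,000; Gemma: ₹450,000; Greta: ₹600,000; Torin: ₹600,000; Joaquin: ₹600,000; Bruno: ₹900,000; Ruthie: ₹900,000; Isolde: ₹1,800,000

Lena takes three-eighths of ₹11,520,000 = ₹4,320,000. The remaining ₹7,200,000 passes to the descendants.
The descendants' portion (₹7,200,000) is divided into 4 shares of ₹1,800,000: Isolde takes ₹1,800,000; Rashid's ₹1,800,000 share passes to Rashid's issue; Oona's ₹1,800,000 share passes to Oona's issue; Maeve's ₹1,800,000 share passes to Maeve's issue.
Rashid's share (₹1,800,000) is divided into 4 shares of ₹450,000: Sorcha, Kerensa, Ansel, and Gemma each take ₹450,000.
Oona's share (₹1,800,000) is divided into 3 shares of ₹600,000: Greta, Torin, and Joaquin each take ₹600,000.
Maeve's share (₹1,800,000) is divided into 2 shares of ₹900,000: Bruno and Ruthie each take ₹900,000.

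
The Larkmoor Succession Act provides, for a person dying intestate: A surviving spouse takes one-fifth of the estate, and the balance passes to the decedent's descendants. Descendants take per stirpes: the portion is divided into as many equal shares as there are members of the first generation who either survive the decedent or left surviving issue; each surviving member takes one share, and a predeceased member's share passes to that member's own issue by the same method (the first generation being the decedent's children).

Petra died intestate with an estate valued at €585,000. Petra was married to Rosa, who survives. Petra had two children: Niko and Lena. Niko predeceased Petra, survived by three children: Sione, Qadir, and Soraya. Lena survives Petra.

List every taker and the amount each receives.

Rosa takes one-fifth of €585,000 = €117,000. The remaining €468,000 passes to the descendants.
The descendants' portion (€468,000) is divided into 2 shares of €234,000: Lena takes €234,000; Niko's €234,000 share passes to Niko's issue.
Niko's share (€234,000) is divided into 3 shares of €78,000: Sione, Qadir, and Soraya each take €78,000.

Rosa: €117,000; Sione: €78,000; Qadir: €78,000; Soraya: €78,000; Lena: €234,000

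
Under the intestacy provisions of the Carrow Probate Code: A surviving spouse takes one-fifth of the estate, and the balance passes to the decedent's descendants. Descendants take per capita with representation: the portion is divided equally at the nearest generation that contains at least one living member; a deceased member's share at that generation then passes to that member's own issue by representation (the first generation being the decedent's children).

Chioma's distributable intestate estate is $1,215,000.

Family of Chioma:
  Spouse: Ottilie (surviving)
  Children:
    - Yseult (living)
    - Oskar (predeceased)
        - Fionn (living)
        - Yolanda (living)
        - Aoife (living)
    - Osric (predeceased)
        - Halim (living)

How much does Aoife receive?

Ottilie takes one-fifth of $1,215,000 = $243,000. The remaining $972,000 passes to the descendants.
The descendants' portion ($972,000) is divided into 3 shares of $324,000: Yseult takes $324,000; Oskar's $324,000 share passes to Oskar's issue; Osric's $324,000 share passes to Osric's issue.
Oskar's share ($324,000) is divided into 3 shares of $108,000: Fionn, Yolanda, and Aoife each take $108,000.
Osric's share ($324,000) passes entirely to Halim.

Aoife receives $108,000.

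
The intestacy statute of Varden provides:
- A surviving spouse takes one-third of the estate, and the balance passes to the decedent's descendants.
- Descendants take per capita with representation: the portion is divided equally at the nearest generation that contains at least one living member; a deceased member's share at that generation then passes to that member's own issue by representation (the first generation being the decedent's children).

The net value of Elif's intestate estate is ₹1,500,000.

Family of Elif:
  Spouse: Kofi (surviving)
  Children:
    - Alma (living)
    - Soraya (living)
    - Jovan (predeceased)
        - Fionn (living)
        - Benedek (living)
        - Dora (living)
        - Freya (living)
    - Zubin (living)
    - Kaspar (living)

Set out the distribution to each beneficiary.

Kofi takes one-third of ₹1,500,000 = ₹500,000. The remaining ₹1,000,000 passes to the descendants.
The descendants' portion (₹1,000,000) is divided into 5 shares of ₹200,000: Alma, Soraya, Zubin, and Kaspar each take ₹200,000; Jovan's ₹200,000 share passes to Jovan's issue.
Jovan's share (₹200,000) is divided into 4 shares of ₹50,000: Fionn, Benedek, Dora, and Freya each take ₹50,000.

Kofi: ₹500,000; Alma: ₹200,000; Soraya: ₹200,000; Fionn: ₹50,000; Benedek: ₹50,000; Dora: ₹50,000; Freya: ₹50,000; Zubin: ₹200,000; Kaspar: ₹200,000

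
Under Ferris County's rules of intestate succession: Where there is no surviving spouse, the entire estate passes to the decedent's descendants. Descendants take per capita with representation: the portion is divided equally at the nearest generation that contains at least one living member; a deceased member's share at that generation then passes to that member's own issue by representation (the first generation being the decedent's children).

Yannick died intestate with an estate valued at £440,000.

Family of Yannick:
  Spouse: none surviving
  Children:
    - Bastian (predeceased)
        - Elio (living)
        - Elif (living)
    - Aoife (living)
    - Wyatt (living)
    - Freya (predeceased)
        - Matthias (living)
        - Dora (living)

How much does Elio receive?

The entire £440,000 passes to the descendants.
That amount (£440,000) is divided into 4 shares of £110,000: Aoife and Wyatt each take £110,000; Bastian's £110,000 share passes to Bastian's issue; Freya's £110,000 share passes to Freya's issue.
Bastian's share (£110,000) is divided into 2 shares of £55,000: Elio and Elif each take £55,000.
Freya's share (£110,000) is divided into 2 shares of £55,000: Matthias and Dora each take £55,000.

Elio receives £55,000.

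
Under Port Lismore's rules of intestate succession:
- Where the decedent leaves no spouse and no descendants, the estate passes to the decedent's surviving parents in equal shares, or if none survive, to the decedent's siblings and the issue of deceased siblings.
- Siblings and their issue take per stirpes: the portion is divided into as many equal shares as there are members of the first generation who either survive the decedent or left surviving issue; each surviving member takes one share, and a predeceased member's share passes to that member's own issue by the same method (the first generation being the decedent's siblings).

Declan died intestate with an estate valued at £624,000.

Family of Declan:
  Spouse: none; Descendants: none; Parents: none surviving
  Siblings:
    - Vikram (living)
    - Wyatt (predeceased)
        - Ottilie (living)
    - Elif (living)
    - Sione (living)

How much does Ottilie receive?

Ottilie receives £156,000.

The entire £624,000 passes to the siblings and their issue.
That amount (£624,000) is divided into 4 shares of £156,000: Vikram, Elif, and Sione each take £156,000; Wyatt's £156,000 share passes to Wyatt's issue.
Wyatt's share (£156,000) passes entirely to Ottilie.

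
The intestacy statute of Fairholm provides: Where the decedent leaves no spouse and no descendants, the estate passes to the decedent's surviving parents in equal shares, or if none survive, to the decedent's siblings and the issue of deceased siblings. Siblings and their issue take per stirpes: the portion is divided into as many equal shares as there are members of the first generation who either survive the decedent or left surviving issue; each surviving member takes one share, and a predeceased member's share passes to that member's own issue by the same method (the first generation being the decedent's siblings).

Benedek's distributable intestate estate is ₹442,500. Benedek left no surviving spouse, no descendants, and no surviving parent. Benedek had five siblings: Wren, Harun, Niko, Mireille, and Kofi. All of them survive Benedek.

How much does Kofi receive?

Kofi receives ₹88,500.

The entire ₹442,500 passes to the siblings and their issue.
That amount (₹442,500) is divided into 5 shares of ₹88,500: Wren, Harun, Niko, Mireille, and Kofi each take ₹88,500.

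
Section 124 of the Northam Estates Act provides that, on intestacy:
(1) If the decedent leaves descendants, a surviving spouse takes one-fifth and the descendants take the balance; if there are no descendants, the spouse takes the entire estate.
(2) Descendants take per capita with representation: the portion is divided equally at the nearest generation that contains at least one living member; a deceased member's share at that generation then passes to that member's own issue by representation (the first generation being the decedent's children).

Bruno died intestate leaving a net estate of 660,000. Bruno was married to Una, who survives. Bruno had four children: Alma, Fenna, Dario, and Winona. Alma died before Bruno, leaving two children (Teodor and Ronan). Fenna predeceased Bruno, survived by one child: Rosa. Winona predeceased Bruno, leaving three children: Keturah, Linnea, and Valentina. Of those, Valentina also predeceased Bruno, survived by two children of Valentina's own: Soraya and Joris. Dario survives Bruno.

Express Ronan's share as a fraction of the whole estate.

Una takes one-fifth of 660,000 = 132,000. The remaining 528,000 passes to the descendants.
The descendants' portion (528,000) is divided into 4 shares of 132,000: Dario takes 132,000; Alma's 132,000 share passes to Alma's issue; Fenna's 132,000 share passes to Fenna's issue; Winona's 132,000 share passes to Winona's issue.
Alma's share (132,000) is divided into 2 shares of 66,000: Teodor and Ronan each take 66,000.
Fenna's share (132,000) passes entirely to Rosa.
Winona's share (132,000) is divided into 3 shares of 44,000: Keturah and Linnea each take 44,000; Valentina's 44,000 share passes to Valentina's issue.
Valentina's share (44,000) is divided into 2 shares of 22,000: Soraya and Joris each take 22,000.

Ronan receives 1/10 of the estate.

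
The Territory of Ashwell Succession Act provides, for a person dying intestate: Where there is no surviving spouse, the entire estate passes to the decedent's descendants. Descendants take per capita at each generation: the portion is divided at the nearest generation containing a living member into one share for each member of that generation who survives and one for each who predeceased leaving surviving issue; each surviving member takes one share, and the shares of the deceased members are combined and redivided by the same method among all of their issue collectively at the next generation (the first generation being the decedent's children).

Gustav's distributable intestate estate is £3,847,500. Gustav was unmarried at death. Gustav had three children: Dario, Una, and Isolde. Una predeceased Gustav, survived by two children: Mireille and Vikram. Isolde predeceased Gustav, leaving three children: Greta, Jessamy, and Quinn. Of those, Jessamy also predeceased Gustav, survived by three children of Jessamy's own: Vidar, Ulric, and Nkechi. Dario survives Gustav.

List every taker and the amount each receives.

Dario: £1,282,500; Mireille: £513,000; Vikram: £513,000; Greta: £513,000; Vidar: £171,000; Ulric: £171,000; Nkechi: £171,000; Quinn: £513,000

The entire £3,847,500 passes to the descendants.
That amount (£3,847,500) is divided at the children's generation into 3 shares of £1,282,500. Dario takes £1,282,500. The 2 shares of the deceased (Una and Isolde) are combined into a pool of £2,565,000.
That pool (£2,565,000) is divided at the grandchildren's generation into 5 shares of £513,000. Mireille, Vikram, Greta, and Quinn each take £513,000. The remaining share for the deceased Jessamy (£513,000) is carried to the next generation.
That pool (£513,000) is divided at the great-grandchildren's generation equally among Vidar, Ulric, and Nkechi: £171,000 each.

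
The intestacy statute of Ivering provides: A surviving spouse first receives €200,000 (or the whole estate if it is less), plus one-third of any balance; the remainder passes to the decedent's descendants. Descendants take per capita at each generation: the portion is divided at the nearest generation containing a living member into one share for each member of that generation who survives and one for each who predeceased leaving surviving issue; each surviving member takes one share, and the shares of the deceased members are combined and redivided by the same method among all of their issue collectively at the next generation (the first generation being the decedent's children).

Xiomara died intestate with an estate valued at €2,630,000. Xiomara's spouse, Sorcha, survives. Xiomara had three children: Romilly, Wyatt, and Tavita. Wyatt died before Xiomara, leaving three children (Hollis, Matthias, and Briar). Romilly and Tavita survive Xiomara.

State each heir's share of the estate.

Sorcha: €1,010,000; Romilly: €540,000; Hollis: €180,000; Matthias: €180,000; Briar: €180,000; Tavita: €540,000

Sorcha first takes €200,000, leaving a balance of €2,430,000. Sorcha then takes one-third of the balance (€810,000), for a total of €1,010,000. The remaining €1,620,000 passes to the descendants.
The descendants' portion (€1,620,000) is divided at the children's generation into 3 shares of €540,000. Romilly and Tavita each take €540,000. The remaining share for the deceased Wyatt (€540,000) is carried to the next generation.
That pool (€540,000) is divided at the grandchildren's generation equally among Hollis, Matthias, and Briar: €180,000 each.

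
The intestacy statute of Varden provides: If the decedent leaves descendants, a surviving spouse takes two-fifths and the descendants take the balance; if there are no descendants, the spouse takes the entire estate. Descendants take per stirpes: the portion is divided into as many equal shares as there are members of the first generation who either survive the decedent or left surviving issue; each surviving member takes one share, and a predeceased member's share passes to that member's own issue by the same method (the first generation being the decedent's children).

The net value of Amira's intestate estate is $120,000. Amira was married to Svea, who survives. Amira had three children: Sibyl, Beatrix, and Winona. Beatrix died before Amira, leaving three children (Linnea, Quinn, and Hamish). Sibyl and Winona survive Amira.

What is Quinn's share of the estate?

Quinn receives $8,000.

Svea takes two-fifths of $120,000 = $48,000. The remaining $72,000 passes to the descendants.
The descendants' portion ($72,000) is divided into 3 shares of $24,000: Sibyl and Winona each take $24,000; Beatrix's $24,000 share passes to Beatrix's issue.
Beatrix's share ($24,000) is divided into 3 shares of $8,000: Linnea, Quinn, and Hamish each take $8,000.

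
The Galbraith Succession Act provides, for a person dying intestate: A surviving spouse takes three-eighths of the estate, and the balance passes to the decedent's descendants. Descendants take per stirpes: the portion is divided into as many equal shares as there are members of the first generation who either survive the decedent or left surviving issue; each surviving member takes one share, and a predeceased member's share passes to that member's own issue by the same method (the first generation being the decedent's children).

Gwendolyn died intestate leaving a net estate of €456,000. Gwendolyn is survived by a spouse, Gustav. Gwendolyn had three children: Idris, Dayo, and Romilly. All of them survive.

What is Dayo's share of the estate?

Dayo receives €95,000.

Gustav takes three-eighths of €456,000 = €171,000. The remaining €285,000 passes to the descendants.
The descendants' portion (€285,000) is divided into 3 shares of €95,000: Idris, Dayo, and Romilly each take €95,000.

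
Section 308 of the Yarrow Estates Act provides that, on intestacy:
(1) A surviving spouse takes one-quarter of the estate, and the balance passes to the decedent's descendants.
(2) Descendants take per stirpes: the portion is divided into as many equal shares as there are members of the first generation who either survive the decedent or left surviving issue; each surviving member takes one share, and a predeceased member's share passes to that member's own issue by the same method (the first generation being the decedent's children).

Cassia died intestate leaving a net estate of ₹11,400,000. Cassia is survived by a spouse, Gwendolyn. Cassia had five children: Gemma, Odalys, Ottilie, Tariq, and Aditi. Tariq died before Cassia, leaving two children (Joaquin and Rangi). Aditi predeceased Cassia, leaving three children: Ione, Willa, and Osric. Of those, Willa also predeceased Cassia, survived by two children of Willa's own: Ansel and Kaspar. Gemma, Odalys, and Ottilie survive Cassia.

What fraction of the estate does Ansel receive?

Gwendolyn takes one-quarter of ₹11,400,000 = ₹2,850,000. The remaining ₹8,550,000 passes to the descendants.
The descendants' portion (₹8,550,000) is divided into 5 shares of ₹1,710,000: Gemma, Odalys, and Ottilie each take ₹1,710,000; Tariq's ₹1,710,000 share passes to Tariq's issue; Aditi's ₹1,710,000 share passes to Aditi's issue.
Tariq's share (₹1,710,000) is divided into 2 shares of ₹855,000: Joaquin and Rangi each take ₹855,000.
Aditi's share (₹1,710,000) is divided into 3 shares of ₹570,000: Ione and Osric each take ₹570,000; Willa's ₹570,000 share passes to Willa's issue.
Willa's share (₹570,000) is divided into 2 shares of ₹285,000: Ansel and Kaspar each take ₹285,000.

Ansel receives 1/40 of the estate.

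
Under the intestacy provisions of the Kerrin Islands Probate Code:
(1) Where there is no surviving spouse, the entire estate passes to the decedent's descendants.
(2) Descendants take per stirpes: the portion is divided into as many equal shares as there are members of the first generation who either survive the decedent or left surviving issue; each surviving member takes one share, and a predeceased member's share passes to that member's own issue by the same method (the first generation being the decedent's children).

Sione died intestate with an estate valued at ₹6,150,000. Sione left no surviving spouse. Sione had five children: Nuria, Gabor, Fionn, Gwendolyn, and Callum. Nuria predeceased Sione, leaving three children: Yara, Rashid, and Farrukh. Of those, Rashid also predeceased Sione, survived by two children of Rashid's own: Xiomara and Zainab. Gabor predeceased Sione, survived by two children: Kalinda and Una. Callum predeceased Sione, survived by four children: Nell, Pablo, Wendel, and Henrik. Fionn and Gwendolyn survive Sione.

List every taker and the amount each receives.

The entire ₹6,150,000 passes to the descendants.
That amount (₹6,150,000) is divided into 5 shares of ₹1,230,000: Fionn and Gwendolyn each take ₹1,230,000; Nuria's ₹1,230,000 share passes to Nuria's issue; Gabor's ₹1,230,000 share passes to Gabor's issue; Callum's ₹1,230,000 share passes to Callum's issue.
Nuria's share (₹1,230,000) is divided into 3 shares of ₹410,000: Yara and Farrukh each take ₹410,000; Rashid's ₹410,000 share passes to Rashid's issue.
Rashid's share (₹410,000) is divided into 2 shares of ₹205,000: Xiomara and Zainab each take ₹205,000.
Gabor's share (₹1,230,000) is divided into 2 shares of ₹615,000: Kalinda and Una each take ₹615,000.
Callum's share (₹1,230,000) is divided into 4 shares of ₹307,500: Nell, Pablo, Wendel, and Henrik each take ₹307,500.

Yara: ₹410,000; Xiomara: ₹205,000; Zainab: ₹205,000; Farrukh: ₹410,000; Kalinda: ₹615,000; Una: ₹615,000; Fionn: ₹1,230,000; Gwendolyn: ₹1,230,000; Nell: ₹307,500; Pablo: ₹307,500; Wendel: ₹307,500; Henrik: ₹307,500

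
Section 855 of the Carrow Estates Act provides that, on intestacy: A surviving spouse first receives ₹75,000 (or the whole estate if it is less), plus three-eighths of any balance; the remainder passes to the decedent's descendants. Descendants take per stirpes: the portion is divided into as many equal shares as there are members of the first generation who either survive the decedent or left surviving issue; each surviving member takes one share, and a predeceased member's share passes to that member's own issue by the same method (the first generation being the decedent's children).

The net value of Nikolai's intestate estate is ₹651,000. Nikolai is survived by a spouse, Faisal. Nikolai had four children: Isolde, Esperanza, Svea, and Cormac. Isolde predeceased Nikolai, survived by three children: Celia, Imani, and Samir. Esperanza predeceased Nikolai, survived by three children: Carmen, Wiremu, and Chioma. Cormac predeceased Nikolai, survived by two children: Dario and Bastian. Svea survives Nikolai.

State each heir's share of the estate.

Faisal: ₹291,000; Celia: ₹30,000; Imani: ₹30,000; Samir: ₹30,000; Carmen: ₹30,000; Wiremu: ₹30,000; Chioma: ₹30,000; Svea: ₹90,000; Dario: ₹45,000; Bastian: ₹45,000

Faisal first takes ₹75,000, leaving a balance of ₹576,000. Faisal then takes three-eighths of the balance (₹216,000), for a total of ₹291,000. The remaining ₹360,000 passes to the descendants.
The descendants' portion (₹360,000) is divided into 4 shares of ₹90,000: Svea takes ₹90,000; Isolde's ₹90,000 share passes to Isolde's issue; Esperanza's ₹90,000 share passes to Esperanza's issue; Cormac's ₹90,000 share passes to Cormac's issue.
Isolde's share (₹90,000) is divided into 3 shares of ₹30,000: Celia, Imani, and Samir each take ₹30,000.
Esperanza's share (₹90,000) is divided into 3 shares of ₹30,000: Carmen, Wiremu, and Chioma each take ₹30,000.
Cormac's share (₹90,000) is divided into 2 shares of ₹45,000: Dario and Bastian each take ₹45,000.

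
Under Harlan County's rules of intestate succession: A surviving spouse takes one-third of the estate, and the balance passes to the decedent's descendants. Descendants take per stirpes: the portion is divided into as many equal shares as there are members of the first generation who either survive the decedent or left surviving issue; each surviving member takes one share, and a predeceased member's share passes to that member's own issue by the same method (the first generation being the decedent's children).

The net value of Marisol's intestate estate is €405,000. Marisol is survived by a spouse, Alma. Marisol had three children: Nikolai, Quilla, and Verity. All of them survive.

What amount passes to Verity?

Verity receives €90,000.

Alma takes one-third of €405,000 = €135,000. The remaining €270,000 passes to the descendants.
The descendants' portion (€270,000) is divided into 3 shares of €90,000: Nikolai, Quilla, and Verity each take €90,000.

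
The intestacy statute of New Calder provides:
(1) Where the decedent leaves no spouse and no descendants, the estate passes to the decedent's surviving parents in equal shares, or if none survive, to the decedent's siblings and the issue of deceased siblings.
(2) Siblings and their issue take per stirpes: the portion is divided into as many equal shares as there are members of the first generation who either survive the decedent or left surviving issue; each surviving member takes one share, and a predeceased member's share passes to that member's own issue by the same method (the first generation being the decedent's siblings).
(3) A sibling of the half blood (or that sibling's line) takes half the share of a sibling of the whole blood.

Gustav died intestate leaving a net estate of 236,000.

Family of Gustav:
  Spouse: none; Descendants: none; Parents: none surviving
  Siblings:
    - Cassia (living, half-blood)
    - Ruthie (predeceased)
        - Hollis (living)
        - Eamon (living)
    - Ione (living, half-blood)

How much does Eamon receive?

Eamon receives 59,000.

The entire 236,000 passes to the siblings and their issue.
Counting each half-blood sibling's line as half a unit, there are 2 units in 236,000, so one unit is 118,000. Whole-blood lines (Ruthie) take 118,000 each; half-blood lines (Cassia and Ione) take 59,000 each.
Ruthie's share (118,000) is divided into 2 shares of 59,000: Hollis and Eamon each take 59,000.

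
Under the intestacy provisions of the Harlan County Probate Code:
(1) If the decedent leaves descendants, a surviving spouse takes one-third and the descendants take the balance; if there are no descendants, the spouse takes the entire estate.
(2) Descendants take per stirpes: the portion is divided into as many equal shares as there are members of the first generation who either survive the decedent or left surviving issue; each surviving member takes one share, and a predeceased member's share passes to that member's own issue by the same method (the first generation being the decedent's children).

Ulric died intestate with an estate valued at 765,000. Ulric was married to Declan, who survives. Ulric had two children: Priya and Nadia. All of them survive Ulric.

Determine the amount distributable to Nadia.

Declan takes one-third of 765,000 = 255,000. The remaining 510,000 passes to the descendants.
The descendants' portion (510,000) is divided into 2 shares of 255,000: Priya and Nadia each take 255,000.

Nadia receives 255,000.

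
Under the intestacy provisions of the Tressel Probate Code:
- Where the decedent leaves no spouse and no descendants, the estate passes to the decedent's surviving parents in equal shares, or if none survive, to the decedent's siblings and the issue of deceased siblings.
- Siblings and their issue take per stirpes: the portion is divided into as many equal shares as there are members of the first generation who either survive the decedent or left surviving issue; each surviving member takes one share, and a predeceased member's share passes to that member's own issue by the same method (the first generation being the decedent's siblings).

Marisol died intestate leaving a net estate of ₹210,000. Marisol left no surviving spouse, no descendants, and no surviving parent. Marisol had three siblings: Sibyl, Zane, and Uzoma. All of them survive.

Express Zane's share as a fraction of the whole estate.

Zane receives 1/3 of the estate.

The entire ₹210,000 passes to the siblings and their issue.
That amount (₹210,000) is divided into 3 shares of ₹70,000: Sibyl, Zane, and Uzoma each take ₹70,000.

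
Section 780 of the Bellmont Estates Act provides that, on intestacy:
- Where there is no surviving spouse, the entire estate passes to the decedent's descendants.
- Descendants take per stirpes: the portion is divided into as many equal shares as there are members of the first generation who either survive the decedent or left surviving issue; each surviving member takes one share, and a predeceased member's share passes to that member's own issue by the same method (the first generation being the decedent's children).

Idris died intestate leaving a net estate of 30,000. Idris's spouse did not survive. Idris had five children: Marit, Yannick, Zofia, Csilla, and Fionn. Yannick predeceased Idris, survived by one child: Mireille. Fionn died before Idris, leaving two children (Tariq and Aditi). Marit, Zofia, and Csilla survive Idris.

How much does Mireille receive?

Mireille receives 6,000.

The entire 30,000 passes to the descendants.
That amount (30,000) is divided into 5 shares of 6,000: Marit, Zofia, and Csilla each take 6,000; Yannick's 6,000 share passes to Yannick's issue; Fionn's 6,000 share passes to Fionn's issue.
Yannick's share (6,000) passes entirely to Mireille.
Fionn's share (6,000) is divided into 2 shares of 3,000: Tariq and Aditi each take 3,000.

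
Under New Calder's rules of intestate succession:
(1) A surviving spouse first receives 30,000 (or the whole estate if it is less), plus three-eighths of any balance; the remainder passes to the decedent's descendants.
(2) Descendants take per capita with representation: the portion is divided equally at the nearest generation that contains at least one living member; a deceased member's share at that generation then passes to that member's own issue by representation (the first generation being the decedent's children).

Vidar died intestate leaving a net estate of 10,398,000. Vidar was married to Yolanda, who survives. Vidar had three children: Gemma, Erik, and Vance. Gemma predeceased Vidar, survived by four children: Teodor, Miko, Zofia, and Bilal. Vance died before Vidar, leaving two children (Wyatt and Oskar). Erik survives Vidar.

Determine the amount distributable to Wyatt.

Wyatt receives 1,080,000.

Yolanda first takes 30,000, leaving a balance of 10,368,000. Yolanda then takes three-eighths of the balance (3,888,000), for a total of 3,918,000. The remaining 6,480,000 passes to the descendants.
The descendants' portion (6,480,000) is divided into 3 shares of 2,160,000: Erik takes 2,160,000; Gemma's 2,160,000 share passes to Gemma's issue; Vance's 2,160,000 share passes to Vance's issue.
Gemma's share (2,160,000) is divided into 4 shares of 540,000: Teodor, Miko, Zofia, and Bilal each take 540,000.
Vance's share (2,160,000) is divided into 2 shares of 1,080,000: Wyatt and Oskar each take 1,080,000.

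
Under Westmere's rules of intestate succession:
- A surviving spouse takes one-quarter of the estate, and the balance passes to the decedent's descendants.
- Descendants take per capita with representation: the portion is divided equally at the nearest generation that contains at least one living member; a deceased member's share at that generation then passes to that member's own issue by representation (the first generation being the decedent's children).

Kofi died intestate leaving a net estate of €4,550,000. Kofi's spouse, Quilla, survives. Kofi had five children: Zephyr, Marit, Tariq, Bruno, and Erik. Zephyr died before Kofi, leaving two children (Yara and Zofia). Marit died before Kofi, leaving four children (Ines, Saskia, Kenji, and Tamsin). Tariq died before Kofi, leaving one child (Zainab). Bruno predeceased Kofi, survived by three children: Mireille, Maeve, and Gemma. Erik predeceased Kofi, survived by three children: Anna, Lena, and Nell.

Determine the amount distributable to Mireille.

Mireille receives €262,500.

Quilla takes one-quarter of €4,550,000 = €1,137,500. The remaining €3,412,500 passes to the descendants.
No child survives, so the initial division is made at the grandchildren's generation.
The descendants' portion (€3,412,500) is divided into 13 shares of €262,500: Yara, Zofia, Ines, Saskia, Kenji, Tamsin, Zainab, Mireille, Maeve, Gemma, Anna, Lena, and Nell each take €262,500.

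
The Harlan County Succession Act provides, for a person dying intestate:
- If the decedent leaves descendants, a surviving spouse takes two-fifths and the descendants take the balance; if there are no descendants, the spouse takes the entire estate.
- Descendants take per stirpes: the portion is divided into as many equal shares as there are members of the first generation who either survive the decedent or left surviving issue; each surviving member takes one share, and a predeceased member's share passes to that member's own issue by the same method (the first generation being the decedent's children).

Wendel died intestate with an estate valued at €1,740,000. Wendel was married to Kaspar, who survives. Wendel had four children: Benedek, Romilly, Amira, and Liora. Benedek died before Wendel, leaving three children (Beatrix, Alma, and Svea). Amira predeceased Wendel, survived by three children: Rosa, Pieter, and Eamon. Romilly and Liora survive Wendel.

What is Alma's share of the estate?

Kaspar takes two-fifths of €1,740,000 = €696,000. The remaining €1,044,000 passes to the descendants.
The descendants' portion (€1,044,000) is divided into 4 shares of €261,000: Romilly and Liora each take €261,000; Benedek's €261,000 share passes to Benedek's issue; Amira's €261,000 share passes to Amira's issue.
Benedek's share (€261,000) is divided into 3 shares of €87,000: Beatrix, Alma, and Svea each take €87,000.
Amira's share (€261,000) is divided into 3 shares of €87,000: Rosa, Pieter, and Eamon each take €87,000.

Alma receives €87,000.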